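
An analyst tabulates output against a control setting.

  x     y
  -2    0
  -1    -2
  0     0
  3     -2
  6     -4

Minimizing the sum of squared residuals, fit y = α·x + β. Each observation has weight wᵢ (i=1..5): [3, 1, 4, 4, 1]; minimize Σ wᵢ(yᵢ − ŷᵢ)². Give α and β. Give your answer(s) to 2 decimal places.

α = -0.45, β = -0.70

Sums needed: Σwᵢ·x·x = 85, Σwᵢ·x = 11, Σwᵢ·1 = 13.
For AᵀWy: Σwᵢ·x·y = -46, Σwᵢ·y = -14.
So AᵀWA·[α, β]ᵀ = AᵀWy: [[85, 11]; [11, 13]]·[α, β]ᵀ = [-46, -14]ᵀ.
Eliminating β: 13·(row 1) − 11·(row 2) gives 984·α = 13·(-46) − 11·(-14) = -444, so α = -37/82.
Then β = ((-14) − 11·(-37/82))/13 = -57/82.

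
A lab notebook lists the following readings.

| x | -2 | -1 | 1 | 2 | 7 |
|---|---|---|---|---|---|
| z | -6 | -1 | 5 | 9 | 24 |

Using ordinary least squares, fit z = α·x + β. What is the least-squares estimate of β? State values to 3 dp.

β = 1.630

Sums needed: Σx·x = 59, Σx = 7, Σ1 = 5.
Right-hand side: Σx·z = 204, Σz = 31.
AᵀA·[α, β]ᵀ = Aᵀz becomes [[59, 7]; [7, 5]]·[α, β]ᵀ = [204, 31]ᵀ.
det = 59·5 − 7² = 246.
α = (204·5 − 7·31)/246 = 803/246; β = (59·31 − 7·204)/246 = 401/246.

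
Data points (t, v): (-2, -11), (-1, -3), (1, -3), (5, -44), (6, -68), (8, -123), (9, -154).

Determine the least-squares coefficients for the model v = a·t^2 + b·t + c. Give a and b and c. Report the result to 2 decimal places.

With design matrix A, AᵀA = [[12596, 1574, 212]; [1574, 212, 26]; [212, 26, 7]] and Aᵀv = [-23944, -2976, -406]ᵀ.
Solving the 3×3 system (Gaussian elimination) gives a = -332194/164721, b = 168796/164721, c = -40014/54907.

a = -2.02, b = 1.02, c = -0.73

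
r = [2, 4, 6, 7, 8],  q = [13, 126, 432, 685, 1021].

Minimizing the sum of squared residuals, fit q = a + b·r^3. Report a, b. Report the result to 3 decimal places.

a = -1.836, b = 2.000

Setting ∂/∂a … = 0 gives: 5·a + 1143·b = 2277;  1143·a + 430609·b = 859187.
det = 5·430609 − 1143² = 846596.
a = (2277·430609 − 1143·859187)/846596 = -388512/211649; b = (5·859187 − 1143·2277)/846596 = 423331/211649.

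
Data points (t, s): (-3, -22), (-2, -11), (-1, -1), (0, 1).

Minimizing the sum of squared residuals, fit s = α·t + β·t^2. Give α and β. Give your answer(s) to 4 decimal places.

α = -0.3421, β = -2.6053

Normal-equation sums: Σt·t = 14, Σt·t^2 = -36, Σt^2·t^2 = 98.
And Σt·s = 89, Σt^2·s = -243.
Δ = 14·98 − (-36)² = 76.
α = (89·98 − (-36)·(-243))/76 = -13/38; β = (14·(-243) − (-36)·89)/76 = -99/38.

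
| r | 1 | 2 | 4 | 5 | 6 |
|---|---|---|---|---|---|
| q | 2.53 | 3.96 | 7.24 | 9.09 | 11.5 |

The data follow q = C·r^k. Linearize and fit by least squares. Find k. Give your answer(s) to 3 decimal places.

k = 0.835

With ln qᵢ as the transformed response and ln rᵢ as the regressor:
XᵀX = [[8.2030, 5.4806]; [5.4806, 5]], rhs = [11.6267, 8.9336]ᵀ  (here Σln r = 5.4806, Σ(ln r)² = 8.2030, Σln q = 8.9336, Σln r·ln q = 11.6267).
Solving (det = 10.9774): k = 0.83550, ln C = 0.87091.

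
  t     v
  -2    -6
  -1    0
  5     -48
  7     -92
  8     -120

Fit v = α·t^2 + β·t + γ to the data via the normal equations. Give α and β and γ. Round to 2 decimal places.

α = -1.81, β = -0.58, γ = 0.57

Setting ∂/∂α … = 0 gives: 7139·α + 971·β + 143·γ = -13412;  971·α + 143·β + 17·γ = -1832;  143·α + 17·β + 5·γ = -266.
(Σt^2·t^2 = 7139, Σt^2·t = 971, Σt^2 = 143, Σt·t = 143, Σt = 17, Σ1 = 5, Σt^2·v = -13412, Σt·v = -1832, Σv = -266.)
Solving the 3×3 system (Gaussian elimination) gives α = -6227/3439, β = -2009/3439, γ = 1968/3439.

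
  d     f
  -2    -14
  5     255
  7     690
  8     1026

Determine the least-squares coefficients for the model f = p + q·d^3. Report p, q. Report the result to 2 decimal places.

p = 3.48, q = 2.00

With design matrix A, AᵀA = [[4, 972]; [972, 395482]] and Aᵀf = [1957, 793969]ᵀ.
det = 4·395482 − 972² = 637144.
p = (1957·395482 − 972·793969)/637144 = 1110203/318572; q = (4·793969 − 972·1957)/637144 = 159209/79643.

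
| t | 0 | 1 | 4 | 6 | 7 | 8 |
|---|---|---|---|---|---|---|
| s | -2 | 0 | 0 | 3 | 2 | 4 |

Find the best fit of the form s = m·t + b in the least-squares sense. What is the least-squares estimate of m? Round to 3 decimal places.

Entries of MᵀM: Σt·t = 166, Σt = 26, Σ1 = 6.
And Σt·s = 64, Σs = 7.
MᵀM·[m, b]ᵀ = Mᵀs becomes [[166, 26]; [26, 6]]·[m, b]ᵀ = [64, 7]ᵀ.
Δ = 166·6 − 26² = 320.
m = (64·6 − 26·7)/320 = 101/160; b = (166·7 − 26·64)/320 = -251/160.

m = 0.631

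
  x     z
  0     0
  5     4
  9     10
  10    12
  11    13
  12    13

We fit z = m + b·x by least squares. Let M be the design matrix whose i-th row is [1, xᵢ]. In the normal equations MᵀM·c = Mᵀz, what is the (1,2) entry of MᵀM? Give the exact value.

47

Row 1 ↔ basis 1, column 2 ↔ basis x, so (MᵀM)_{1,2} = Σᵢ x = (1)·(0) + (1)·(5) + (1)·(9) + (1)·(10) + (1)·(11) + (1)·(12) = 47.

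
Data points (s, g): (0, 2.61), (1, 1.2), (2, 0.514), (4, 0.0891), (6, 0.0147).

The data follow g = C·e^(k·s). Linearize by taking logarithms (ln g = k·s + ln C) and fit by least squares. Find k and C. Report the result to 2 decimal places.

k = -0.87, C = 2.78

Let Y = ln g. Fitting Y = k·s + ln C by least squares:
AᵀA = [[57.0000, 13.0000]; [13.0000, 5]], rhs = [-36.1402, -6.1618]ᵀ  (here Σs = 13.0000, Σ(s)² = 57.0000, Σln g = -6.1618, Σs·ln g = -36.1402).
Δ = 57.0000·5 − (13.0000)² = 116.0000; k = (-36.1402·5 − 13.0000·-6.1618)/116.0000 = -0.86722, ln C = (57.0000·-6.1618 − 13.0000·-36.1402)/116.0000 = 1.02243, so C = exp(1.02243) = 2.77994.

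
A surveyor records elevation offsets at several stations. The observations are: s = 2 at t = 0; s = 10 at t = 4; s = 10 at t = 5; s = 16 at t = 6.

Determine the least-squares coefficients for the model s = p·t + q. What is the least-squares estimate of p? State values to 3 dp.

p = 2.096

Setting ∂/∂p … = 0 gives: 77·p + 15·q = 186;  15·p + 4·q = 38.
(Σt·t = 77, Σt = 15, Σ1 = 4, Σt·s = 186, Σs = 38.)
Eliminating q: 4·(row 1) − 15·(row 2) gives 83·p = 4·186 − 15·38 = 174, so p = 174/83.
Then q = (38 − 15·(174/83))/4 = 136/83.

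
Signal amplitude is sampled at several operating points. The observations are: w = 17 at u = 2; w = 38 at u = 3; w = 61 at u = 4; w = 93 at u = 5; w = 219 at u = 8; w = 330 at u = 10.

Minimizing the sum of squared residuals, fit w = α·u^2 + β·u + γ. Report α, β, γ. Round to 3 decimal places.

Entries of AᵀA: Σu^2·u^2 = 15074, Σu^2·u = 1736, Σu^2 = 218, Σu·u = 218, Σu = 32, Σ1 = 6.
Right-hand side: Σu^2·w = 50727, Σu·w = 5909, Σw = 758.
Inverting the 3×3 Gram matrix, [α, β, γ]ᵀ = [41183/14820, 8551/1482, -26703/4940]ᵀ.

α = 2.779, β = 5.770, γ = -5.405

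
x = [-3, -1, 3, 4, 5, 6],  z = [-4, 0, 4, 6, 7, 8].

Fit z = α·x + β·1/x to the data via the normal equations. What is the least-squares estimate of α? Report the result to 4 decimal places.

α = 1.4469

The normal system MᵀM·[α, β]ᵀ = Mᵀz is [[96, 6]; [6, 541/400]]·[α, β]ᵀ = [131, 69/10]ᵀ.
Eliminating β: (541/400)·(row 1) − 6·(row 2) gives (2346/25)·α = (541/400)·131 − 6·(69/10) = 54311/400, so α = 54311/37536.
Then β = ((69/10) − 6·(54311/37536))/(541/400) = -515/391.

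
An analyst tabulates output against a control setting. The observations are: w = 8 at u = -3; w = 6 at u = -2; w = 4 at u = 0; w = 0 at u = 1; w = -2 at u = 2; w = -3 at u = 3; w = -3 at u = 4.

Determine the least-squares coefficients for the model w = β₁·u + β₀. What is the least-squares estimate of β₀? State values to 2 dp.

β₀ = 2.66

The normal system AᵀA·[β₁, β₀]ᵀ = Aᵀw is [[43, 5]; [5, 7]]·[β₁, β₀]ᵀ = [-61, 10]ᵀ.
Eliminating β₀: 7·(row 1) − 5·(row 2) gives 276·β₁ = 7·(-61) − 5·10 = -477, so β₁ = -159/92.
Then β₀ = (10 − 5·(-159/92))/7 = 245/92.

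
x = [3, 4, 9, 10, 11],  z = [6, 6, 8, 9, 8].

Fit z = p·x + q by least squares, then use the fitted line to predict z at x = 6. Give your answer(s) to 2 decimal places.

ẑ = 6.92

Forming AᵀA = [[327, 37]; [37, 5]] and Aᵀz = [292, 37]ᵀ gives AᵀA·[p, q]ᵀ = Aᵀz.
det = 327·5 − 37² = 266.
p = (292·5 − 37·37)/266 = 13/38; q = (327·37 − 37·292)/266 = 185/38.
At x = 6: ẑ = (13/38)·(6) + (185/38)·(1) = 263/38.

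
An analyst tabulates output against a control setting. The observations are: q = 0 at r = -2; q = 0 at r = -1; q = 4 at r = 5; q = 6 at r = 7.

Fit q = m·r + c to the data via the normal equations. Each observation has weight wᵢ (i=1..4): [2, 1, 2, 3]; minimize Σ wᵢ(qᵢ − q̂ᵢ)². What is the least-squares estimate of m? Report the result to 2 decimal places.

m = 0.67

Normal-equation sums: Σwᵢ·r·r = 206, Σwᵢ·r = 26, Σwᵢ·1 = 8.
Right-hand side: Σwᵢ·r·q = 166, Σwᵢ·q = 26.
Normal equations: [[206, 26]; [26, 8]]·[m, c]ᵀ = [166, 26]ᵀ.
det = 206·8 − 26² = 972.
m = (166·8 − 26·26)/972 = 163/243; c = (206·26 − 26·166)/972 = 260/243.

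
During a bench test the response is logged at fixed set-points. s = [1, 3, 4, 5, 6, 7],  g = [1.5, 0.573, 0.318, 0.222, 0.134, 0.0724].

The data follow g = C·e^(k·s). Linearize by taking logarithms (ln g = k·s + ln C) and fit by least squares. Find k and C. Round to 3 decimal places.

With ln gᵢ as the transformed response and sᵢ as the regressor:
Σs = 26.0000, Σ(s)² = 136.0000, Σln g = -7.4377, Σs·ln g = -43.8117.
Equations: 136.0000·k + 26.0000·ln C = -43.8117;  26.0000·k + 6·ln C = -7.4377.
Slope k = (n·Σs·ln g − Σs·Σln g)/(n·Σ(s)² − (Σs)²) = (6·-43.8117 − 26.0000·-7.4377)/140.0000 = -0.49637; ln C = (Σln g − k·Σs)/n = 0.91131, so C = exp(0.91131) = 2.48758.

k = -0.496, C = 2.488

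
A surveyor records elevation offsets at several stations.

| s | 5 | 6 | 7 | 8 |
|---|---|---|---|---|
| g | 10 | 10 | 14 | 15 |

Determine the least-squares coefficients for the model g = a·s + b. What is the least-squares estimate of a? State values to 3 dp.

a = 1.900

Compute the Gram sums: Σs·s = 174, Σs = 26, Σ1 = 4.
Right-hand side: Σs·g = 328, Σg = 49.
So AᵀA·[a, b]ᵀ = Aᵀg: [[174, 26]; [26, 4]]·[a, b]ᵀ = [328, 49]ᵀ.
Eliminating b: 4·(row 1) − 26·(row 2) gives 20·a = 4·328 − 26·49 = 38, so a = 19/10.
Then b = (49 − 26·(19/10))/4 = -1/10.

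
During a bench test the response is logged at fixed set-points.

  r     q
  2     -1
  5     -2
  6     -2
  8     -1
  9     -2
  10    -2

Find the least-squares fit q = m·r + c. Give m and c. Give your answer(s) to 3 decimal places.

m = -0.077, c = -1.154

The normal system XᵀX·[m, c]ᵀ = Xᵀq is [[310, 40]; [40, 6]]·[m, c]ᵀ = [-70, -10]ᵀ.
Eliminating c: 6·(row 1) − 40·(row 2) gives 260·m = 6·(-70) − 40·(-10) = -20, so m = -1/13.
Then c = ((-10) − 40·(-1/13))/6 = -15/13.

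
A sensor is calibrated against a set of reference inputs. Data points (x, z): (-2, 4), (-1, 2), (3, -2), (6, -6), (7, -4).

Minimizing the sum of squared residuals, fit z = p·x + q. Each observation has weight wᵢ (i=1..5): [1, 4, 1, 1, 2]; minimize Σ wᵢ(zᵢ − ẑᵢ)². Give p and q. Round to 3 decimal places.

Compute the Gram sums: Σwᵢ·x·x = 151, Σwᵢ·x = 17, Σwᵢ·1 = 9.
And Σwᵢ·x·z = -114, Σwᵢ·z = -4.
Normal equations: [[151, 17]; [17, 9]]·[p, q]ᵀ = [-114, -4]ᵀ.
det = 151·9 − 17² = 1070.
p = ((-114)·9 − 17·(-4))/1070 = -479/535; q = (151·(-4) − 17·(-114))/1070 = 667/535.

p = -0.895, q = 1.247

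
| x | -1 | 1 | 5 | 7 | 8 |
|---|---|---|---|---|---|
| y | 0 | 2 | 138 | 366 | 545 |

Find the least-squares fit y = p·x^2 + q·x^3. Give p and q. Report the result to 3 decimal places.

Normal-equation sums: Σx^2·x^2 = 7124, Σx^2·x^3 = 52700, Σx^3·x^3 = 395420.
And Σx^2·y = 56266, Σx^3·y = 421830.
MᵀM·[p, q]ᵀ = Mᵀy becomes [[7124, 52700]; [52700, 395420]]·[p, q]ᵀ = [56266, 421830]ᵀ.
Eliminating q: 395420·(row 1) − 52700·(row 2) gives 39682080·p = 395420·56266 − 52700·421830 = 18260720, so p = 13427/29178.
Then q = (421830 − 52700·(13427/29178))/395420 = 249367/248013.

p = 0.460, q = 1.005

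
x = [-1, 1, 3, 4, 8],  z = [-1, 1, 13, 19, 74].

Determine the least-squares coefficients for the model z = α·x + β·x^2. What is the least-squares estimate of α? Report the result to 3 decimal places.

From the data, Σx·x = 91, Σx·x^2 = 603, Σx^2·x^2 = 4435.
Moment sums: Σx·z = 709, Σx^2·z = 5157.
AᵀA·[α, β]ᵀ = Aᵀz becomes [[91, 603]; [603, 4435]]·[α, β]ᵀ = [709, 5157]ᵀ.
Eliminating β: 4435·(row 1) − 603·(row 2) gives 39976·α = 4435·709 − 603·5157 = 34744, so α = 4343/4997.
Then β = (5157 − 603·(4343/4997))/4435 = 5220/4997.

α = 0.869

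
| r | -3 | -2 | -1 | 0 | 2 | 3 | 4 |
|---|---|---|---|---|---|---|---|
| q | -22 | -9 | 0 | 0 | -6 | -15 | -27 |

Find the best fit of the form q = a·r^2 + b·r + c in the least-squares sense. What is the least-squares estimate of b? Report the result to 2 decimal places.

b = 1.09

Forming MᵀM = [[451, 63, 43]; [63, 43, 3]; [43, 3, 7]] and Mᵀq = [-825, -81, -79]ᵀ gives MᵀM·[a, b, c]ᵀ = Mᵀq.
Inverting the 3×3 Gram matrix, [a, b, c]ᵀ = [-10561/5082, 1847/1694, 2573/2541]ᵀ.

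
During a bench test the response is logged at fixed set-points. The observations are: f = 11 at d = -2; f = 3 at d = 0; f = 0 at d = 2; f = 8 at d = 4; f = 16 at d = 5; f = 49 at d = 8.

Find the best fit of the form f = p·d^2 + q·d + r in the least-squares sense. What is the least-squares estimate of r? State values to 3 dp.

r = 1.874

From the data, Σd^2·d^2 = 5009, Σd^2·d = 701, Σd^2 = 113, Σd·d = 113, Σd = 17, Σ1 = 6.
And Σd^2·f = 3708, Σd·f = 482, Σf = 87.
Normal equations: [[5009, 701, 113]; [701, 113, 17]; [113, 17, 6]]·[p, q, r]ᵀ = [3708, 482, 87]ᵀ.
Inverting the 3×3 Gram matrix, [p, q, r]ᵀ = [133459/125220, -65819/25044, 19554/10435]ᵀ.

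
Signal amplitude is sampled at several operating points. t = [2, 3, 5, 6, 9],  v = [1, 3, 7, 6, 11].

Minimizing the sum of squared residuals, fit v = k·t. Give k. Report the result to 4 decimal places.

From the data, Σt·t = 155.
Moment sums: Σt·v = 181.
AᵀA·[k]ᵀ = Aᵀv becomes [[155]]·[k]ᵀ = [181]ᵀ.
Hence k = 181 / 155 ≈ 1.16774.

k = 1.1677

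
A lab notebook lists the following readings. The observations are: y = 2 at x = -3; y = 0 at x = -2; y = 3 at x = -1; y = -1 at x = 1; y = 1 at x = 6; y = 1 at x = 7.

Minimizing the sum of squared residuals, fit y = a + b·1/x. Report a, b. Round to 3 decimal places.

Sums needed: Σ1 = 6, Σ1/x = -11/21, Σ1/x·1/x = 2125/882.
Right-hand side: Σy = 6, Σ1/x·y = -61/14.
Normal equations: [[6, -11/21]; [-11/21, 2125/882]]·[a, b]ᵀ = [6, -61/14]ᵀ.
Determinant 6·(2125/882) − (-11/21)² = 6254/441.
a = (6·(2125/882) − (-11/21)·(-61/14))/(6254/441) = 10737/12508; b = (6·(-61/14) − (-11/21)·6)/(6254/441) = -10143/6254.

a = 0.858, b = -1.622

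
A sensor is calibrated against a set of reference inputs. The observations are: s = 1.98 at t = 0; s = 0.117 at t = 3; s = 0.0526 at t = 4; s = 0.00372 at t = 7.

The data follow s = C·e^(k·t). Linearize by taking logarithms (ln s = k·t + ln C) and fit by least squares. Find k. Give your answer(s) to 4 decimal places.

Taking logs, ln s = k·t + ln C, so regress ln s on t.
Σt = 14.0000, Σ(t)² = 74.0000, Σln s = -10.0016, Σt·ln s = -57.3751.
Equations: 74.0000·k + 14.0000·ln C = -57.3751;  14.0000·k + 4·ln C = -10.0016.
Slope k = (n·Σt·ln s − Σt·Σln s)/(n·Σ(t)² − (Σt)²) = (4·-57.3751 − 14.0000·-10.0016)/100.0000 = -0.89479; ln C = (Σln s − k·Σt)/n = 0.63137.

k = -0.8948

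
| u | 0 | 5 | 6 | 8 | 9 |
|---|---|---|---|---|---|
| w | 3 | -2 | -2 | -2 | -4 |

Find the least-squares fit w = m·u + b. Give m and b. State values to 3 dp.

XᵀX·[m, b]ᵀ = Xᵀw reads: 206·m + 28·b = -74;  28·m + 5·b = -7.
(Σu·u = 206, Σu = 28, Σ1 = 5, Σu·w = -74, Σw = -7.)
Determinant 206·5 − 28² = 246.
m = ((-74)·5 − 28·(-7))/246 = -29/41; b = (206·(-7) − 28·(-74))/246 = 105/41.

m = -0.707, b = 2.561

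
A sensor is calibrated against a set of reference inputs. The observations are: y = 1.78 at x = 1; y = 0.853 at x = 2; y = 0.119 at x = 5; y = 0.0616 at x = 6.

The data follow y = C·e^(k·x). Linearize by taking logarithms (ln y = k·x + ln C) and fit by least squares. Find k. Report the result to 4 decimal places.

Taking logs, ln y = k·x + ln C, so regress ln y on x.
Sums: Σx = 14.0000, Σ(x)² = 66.0000, Σln y = -4.4981, Σx·ln y = -27.1071.
Normal system: [[66.0000, 14.0000]; [14.0000, 4]]·[k, ln C]ᵀ = [-27.1071, -4.4981]ᵀ.
Δ = 66.0000·4 − (14.0000)² = 68.0000; k = (-27.1071·4 − 14.0000·-4.4981)/68.0000 = -0.66845, ln C = (66.0000·-4.4981 − 14.0000·-27.1071)/68.0000 = 1.21506.

k = -0.6685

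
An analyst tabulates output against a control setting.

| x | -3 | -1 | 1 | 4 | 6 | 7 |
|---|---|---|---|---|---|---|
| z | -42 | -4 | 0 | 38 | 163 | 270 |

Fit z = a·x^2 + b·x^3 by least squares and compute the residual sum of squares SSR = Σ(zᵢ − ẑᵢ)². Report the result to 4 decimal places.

MᵀM·[a, b]ᵀ = Mᵀz reads: 4036·a + 25364·b = 19324;  25364·a + 169132·b = 131388.
(Σx^2·x^2 = 4036, Σx^2·x^3 = 25364, Σx^3·x^3 = 169132, Σx^2·z = 19324, Σx^3·z = 131388.)
Eliminating b: 169132·(row 1) − 25364·(row 2) gives 39284256·a = 169132·19324 − 25364·131388 = -64218464, so a = -2006827/1227633.
Then b = (131388 − 25364·(-2006827/1227633))/169132 = 1254626/1227633.
Residuals: 125253/409211, -549693/409211, 752201/1227633, -1536778/1227633, 450245/409211, -541285/1227633; SSR = 6439729/1227633.

SSR = 5.2456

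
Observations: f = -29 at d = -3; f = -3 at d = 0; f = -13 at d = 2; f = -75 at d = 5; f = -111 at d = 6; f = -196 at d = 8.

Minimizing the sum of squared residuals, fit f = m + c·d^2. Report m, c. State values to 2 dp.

From the data, Σ1 = 6, Σd^2 = 138, Σd^2·d^2 = 6114.
For Mᵀf: Σf = -427, Σd^2·f = -18728.
Δ = 6·6114 − 138² = 17640.
m = ((-427)·6114 − 138·(-18728))/17640 = -4369/2940; c = (6·(-18728) − 138·(-427))/17640 = -2969/980.

m = -1.49, c = -3.03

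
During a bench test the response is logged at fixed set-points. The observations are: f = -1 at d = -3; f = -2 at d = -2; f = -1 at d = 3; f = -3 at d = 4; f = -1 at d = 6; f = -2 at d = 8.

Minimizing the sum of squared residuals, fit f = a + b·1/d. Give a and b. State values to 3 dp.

Normal-equation sums: Σ1 = 6, Σ1/d = 1/24, Σ1/d·1/d = 37/64.
Moment sums: Σf = -10, Σ1/d·f = -1/6.
Eliminating b: (37/64)·(row 1) − (1/24)·(row 2) gives (1997/576)·a = (37/64)·(-10) − (1/24)·(-1/6) = -1663/288, so a = -3326/1997.
Then b = ((-1/6) − (1/24)·(-3326/1997))/(37/64) = -336/1997.

a = -1.665, b = -0.168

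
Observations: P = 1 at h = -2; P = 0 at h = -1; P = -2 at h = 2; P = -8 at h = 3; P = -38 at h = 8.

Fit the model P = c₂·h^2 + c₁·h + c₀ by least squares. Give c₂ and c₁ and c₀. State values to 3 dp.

c₂ = -0.475, c₁ = -1.004, c₀ = 0.402

Forming AᵀA = [[4210, 538, 82]; [538, 82, 10]; [82, 10, 5]] and AᵀP = [-2508, -334, -47]ᵀ gives AᵀA·[c₂, c₁, c₀]ᵀ = AᵀP.
Row-reducing yields c₂ = -22433/47208, c₁ = -47419/47208, c₀ = 113/281.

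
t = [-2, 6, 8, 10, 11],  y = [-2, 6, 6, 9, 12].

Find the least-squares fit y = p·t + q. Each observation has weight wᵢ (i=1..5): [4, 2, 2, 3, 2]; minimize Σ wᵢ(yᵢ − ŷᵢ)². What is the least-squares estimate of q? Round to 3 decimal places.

The normal equations are: 758·p + 72·q = 718;  72·p + 13·q = 67.
Δ = 758·13 − 72² = 4670.
p = (718·13 − 72·67)/4670 = 451/467; q = (758·67 − 72·718)/4670 = -91/467.

q = -0.195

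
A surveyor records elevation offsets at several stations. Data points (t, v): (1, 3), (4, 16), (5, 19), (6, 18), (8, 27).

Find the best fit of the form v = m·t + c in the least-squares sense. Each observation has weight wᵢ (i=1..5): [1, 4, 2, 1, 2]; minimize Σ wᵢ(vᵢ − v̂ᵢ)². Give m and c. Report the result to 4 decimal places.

m = 3.1285, c = 2.3702

Compute the Gram sums: Σwᵢ·t·t = 279, Σwᵢ·t = 49, Σwᵢ·1 = 10.
Moment sums: Σwᵢ·t·v = 989, Σwᵢ·v = 177.
det = 279·10 − 49² = 389.
m = (989·10 − 49·177)/389 = 1217/389; c = (279·177 − 49·989)/389 = 922/389.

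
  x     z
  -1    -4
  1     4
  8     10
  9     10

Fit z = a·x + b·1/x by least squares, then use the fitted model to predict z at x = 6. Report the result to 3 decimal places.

ẑ = 7.275

Compute the Gram sums: Σx·x = 147, Σx·1/x = 4, Σ1/x·1/x = 10513/5184.
For Mᵀz: Σx·z = 178, Σ1/x·z = 373/36.
So MᵀM·[a, b]ᵀ = Mᵀz: [[147, 4]; [4, 10513/5184]]·[a, b]ᵀ = [178, 373/36]ᵀ.
Δ = 147·(10513/5184) − 4² = 487489/1728.
a = (178·(10513/5184) − 4·(373/36))/(487489/1728) = 1656466/1462467; b = (147·(373/36) − 4·178)/(487489/1728) = 1401552/487489.
At x = 6: ẑ = (1656466/1462467)·(6) + (1401552/487489)·(1/6) = 3546524/487489.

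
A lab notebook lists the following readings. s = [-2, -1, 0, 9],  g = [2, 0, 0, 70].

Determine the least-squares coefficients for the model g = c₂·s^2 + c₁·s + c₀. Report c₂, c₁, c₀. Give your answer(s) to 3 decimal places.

Sums needed: Σs^2·s^2 = 6578, Σs^2·s = 720, Σs^2 = 86, Σs·s = 86, Σs = 6, Σ1 = 4.
Right-hand side: Σs^2·g = 5678, Σs·g = 626, Σg = 72.
So AᵀA·[c₂, c₁, c₀]ᵀ = Aᵀg: [[6578, 720, 86]; [720, 86, 6]; [86, 6, 4]]·[c₂, c₁, c₀]ᵀ = [5678, 626, 72]ᵀ.
Solving the 3×3 system (Gaussian elimination) gives c₂ = 2968/3713, c₁ = 2198/3713, c₀ = -275/3713.

c₂ = 0.799, c₁ = 0.592, c₀ = -0.074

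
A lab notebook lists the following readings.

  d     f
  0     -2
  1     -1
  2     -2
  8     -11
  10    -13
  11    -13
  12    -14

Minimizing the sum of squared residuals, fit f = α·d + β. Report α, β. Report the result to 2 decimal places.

α = -1.16, β = -0.73

Forming XᵀX = [[434, 44]; [44, 7]] and Xᵀf = [-534, -56]ᵀ gives XᵀX·[α, β]ᵀ = Xᵀf.
Determinant 434·7 − 44² = 1102.
α = ((-534)·7 − 44·(-56))/1102 = -637/551; β = (434·(-56) − 44·(-534))/1102 = -404/551.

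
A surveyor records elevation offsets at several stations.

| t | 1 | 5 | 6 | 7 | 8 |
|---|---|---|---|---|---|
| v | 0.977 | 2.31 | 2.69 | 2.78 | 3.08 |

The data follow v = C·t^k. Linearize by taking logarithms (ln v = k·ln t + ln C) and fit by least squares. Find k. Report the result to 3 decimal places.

k = 0.549

Taking logs, ln v = k·ln t + ln C, so regress ln v on ln t.
XᵀX = [[13.9113, 7.4265]; [7.4265, 5]], rhs = [7.4493, 3.9509]ᵀ  (here Σln t = 7.4265, Σ(ln t)² = 13.9113, Σln v = 3.9509, Σln t·ln v = 7.4493).
Slope k = (n·Σln t·ln v − Σln t·Σln v)/(n·Σ(ln t)² − (Σln t)²) = (5·7.4493 − 7.4265·3.9509)/14.4030 = 0.54885; ln C = (Σln v − k·Σln t)/n = -0.02504.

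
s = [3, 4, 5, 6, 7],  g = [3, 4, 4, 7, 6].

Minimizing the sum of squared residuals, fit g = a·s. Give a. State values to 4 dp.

Compute the Gram sums: Σs·s = 135.
For Mᵀg: Σs·g = 129.
a = 129/135 = 0.955556.

a = 0.9556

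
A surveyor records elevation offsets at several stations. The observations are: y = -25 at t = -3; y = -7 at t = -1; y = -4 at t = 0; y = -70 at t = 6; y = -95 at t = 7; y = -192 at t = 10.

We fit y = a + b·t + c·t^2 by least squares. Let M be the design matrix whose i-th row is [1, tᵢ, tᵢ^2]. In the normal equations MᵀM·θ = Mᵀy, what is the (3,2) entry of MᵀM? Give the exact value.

1531

Row 3 ↔ basis t^2, column 2 ↔ basis t, so (MᵀM)_{3,2} = Σᵢ (t^2)·(t) = (9)·(-3) + (1)·(-1) + (0)·(0) + (36)·(6) + (49)·(7) + (100)·(10) = 1531.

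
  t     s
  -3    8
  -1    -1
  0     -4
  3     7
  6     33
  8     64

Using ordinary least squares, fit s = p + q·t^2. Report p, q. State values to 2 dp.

p = -2.63, q = 1.03

Compute the Gram sums: Σ1 = 6, Σt^2 = 119, Σt^2·t^2 = 5555.
Right-hand side: Σs = 107, Σt^2·s = 5418.
Normal equations: [[6, 119]; [119, 5555]]·[p, q]ᵀ = [107, 5418]ᵀ.
Eliminating q: 5555·(row 1) − 119·(row 2) gives 19169·p = 5555·107 − 119·5418 = -50357, so p = -50357/19169.
Then q = (5418 − 119·(-50357/19169))/5555 = 19775/19169.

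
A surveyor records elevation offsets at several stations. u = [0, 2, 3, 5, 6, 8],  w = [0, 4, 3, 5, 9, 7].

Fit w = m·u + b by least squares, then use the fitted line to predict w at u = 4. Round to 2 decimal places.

ŵ = 4.67

XᵀX·[m, b]ᵀ = Xᵀw reads: 138·m + 24·b = 152;  24·m + 6·b = 28.
Δ = 138·6 − 24² = 252.
m = (152·6 − 24·28)/252 = 20/21; b = (138·28 − 24·152)/252 = 6/7.
At u = 4: ŵ = (20/21)·(4) + (6/7)·(1) = 14/3.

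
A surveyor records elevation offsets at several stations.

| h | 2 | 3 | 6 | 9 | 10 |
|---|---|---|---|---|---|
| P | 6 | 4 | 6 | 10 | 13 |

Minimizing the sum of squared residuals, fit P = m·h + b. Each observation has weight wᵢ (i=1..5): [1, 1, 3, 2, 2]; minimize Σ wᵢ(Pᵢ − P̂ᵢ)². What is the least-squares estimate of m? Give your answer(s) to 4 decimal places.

Sums needed: Σwᵢ·h·h = 483, Σwᵢ·h = 61, Σwᵢ·1 = 9.
Right-hand side: Σwᵢ·h·P = 572, Σwᵢ·P = 74.
Determinant 483·9 − 61² = 626.
m = (572·9 − 61·74)/626 = 317/313; b = (483·74 − 61·572)/626 = 425/313.

m = 1.0128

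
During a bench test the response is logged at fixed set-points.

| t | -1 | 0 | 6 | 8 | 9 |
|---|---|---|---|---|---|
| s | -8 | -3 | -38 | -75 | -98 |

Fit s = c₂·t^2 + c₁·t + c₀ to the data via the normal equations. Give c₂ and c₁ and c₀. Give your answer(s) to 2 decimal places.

c₂ = -1.57, c₁ = 3.56, c₀ = -2.92

With design matrix M, MᵀM = [[11954, 1456, 182]; [1456, 182, 22]; [182, 22, 5]] and Mᵀs = [-14114, -1702, -222]ᵀ.
Row-reducing yields c₂ = -16199/10317, c₁ = 36757/10317, c₀ = -10054/3439.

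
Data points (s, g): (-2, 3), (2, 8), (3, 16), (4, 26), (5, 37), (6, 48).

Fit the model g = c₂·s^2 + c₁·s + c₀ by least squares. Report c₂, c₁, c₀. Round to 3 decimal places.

c₂ = 1.045, c₁ = 1.607, c₀ = 1.810

Entries of AᵀA: Σs^2·s^2 = 2290, Σs^2·s = 432, Σs^2 = 94, Σs·s = 94, Σs = 18, Σ1 = 6.
Moment sums: Σs^2·g = 3257, Σs·g = 635, Σg = 138.
So AᵀA·[c₂, c₁, c₀]ᵀ = Aᵀg: [[2290, 432, 94]; [432, 94, 18]; [94, 18, 6]]·[c₂, c₁, c₀]ᵀ = [3257, 635, 138]ᵀ.
Row-reducing yields c₂ = 3195/3058, c₁ = 24571/15290, c₀ = 13841/7645.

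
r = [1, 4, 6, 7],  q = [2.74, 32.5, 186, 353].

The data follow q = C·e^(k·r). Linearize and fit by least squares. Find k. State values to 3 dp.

k = 0.821

Let Y = ln q. Fitting Y = k·r + ln C by least squares:
XᵀX = [[102.0000, 18.0000]; [18.0000, 4]], rhs = [87.3527, 15.5814]ᵀ  (here Σr = 18.0000, Σ(r)² = 102.0000, Σln q = 15.5814, Σr·ln q = 87.3527).
Slope k = (n·Σr·ln q − Σr·Σln q)/(n·Σ(r)² − (Σr)²) = (4·87.3527 − 18.0000·15.5814)/84.0000 = 0.82078; ln C = (Σln q − k·Σr)/n = 0.20186.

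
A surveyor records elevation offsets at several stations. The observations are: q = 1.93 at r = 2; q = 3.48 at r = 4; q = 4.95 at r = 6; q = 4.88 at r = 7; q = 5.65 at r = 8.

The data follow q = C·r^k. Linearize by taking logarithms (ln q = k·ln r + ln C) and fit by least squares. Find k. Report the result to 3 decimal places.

k = 0.770

Taking logs, ln q = k·ln r + ln C, so regress ln q on ln r.
XᵀX = [[13.7233, 7.8966]; [7.8966, 5]], rhs = [11.7357, 6.8207]ᵀ  (here Σln r = 7.8966, Σ(ln r)² = 13.7233, Σln q = 6.8207, Σln r·ln q = 11.7357).
Δ = 13.7233·5 − (7.8966)² = 6.2610; k = (11.7357·5 − 7.8966·6.8207)/6.2610 = 0.76952, ln C = (13.7233·6.8207 − 7.8966·11.7357)/6.2610 = 0.14884.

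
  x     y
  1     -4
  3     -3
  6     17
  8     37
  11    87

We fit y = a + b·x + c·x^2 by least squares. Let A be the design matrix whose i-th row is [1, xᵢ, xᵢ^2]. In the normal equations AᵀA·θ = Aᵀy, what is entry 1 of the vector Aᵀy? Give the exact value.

Entry 1 ↔ basis 1, so (Aᵀy)_{1} = Σᵢ yᵢ = (1)·(-4) + (1)·(-3) + (1)·(17) + (1)·(37) + (1)·(87) = 134.

134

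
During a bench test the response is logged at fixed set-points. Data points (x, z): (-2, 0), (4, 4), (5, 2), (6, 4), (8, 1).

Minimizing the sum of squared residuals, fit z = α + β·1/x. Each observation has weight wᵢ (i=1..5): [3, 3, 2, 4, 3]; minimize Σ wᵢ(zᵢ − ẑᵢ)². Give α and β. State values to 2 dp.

α = 2.12, β = 4.57

Sums needed: Σwᵢ·1 = 15, Σwᵢ·1/x = 83/120, Σwᵢ·1/x·1/x = 16927/14400.
For AᵀWz: Σwᵢ·z = 35, Σwᵢ·1/x·z = 821/120.
AᵀWA·[α, β]ᵀ = AᵀWz becomes [[15, 83/120]; [83/120, 16927/14400]]·[α, β]ᵀ = [35, 821/120]ᵀ.
det = 15·(16927/14400) − (83/120)² = 30877/1800.
α = (35·(16927/14400) − (83/120)·(821/120))/(30877/1800) = 262151/123508; β = (15·(821/120) − (83/120)·35)/(30877/1800) = 141150/30877.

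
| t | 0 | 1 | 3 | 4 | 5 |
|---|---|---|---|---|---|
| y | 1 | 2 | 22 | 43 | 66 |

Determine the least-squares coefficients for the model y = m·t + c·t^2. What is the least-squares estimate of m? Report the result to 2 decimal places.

Sums needed: Σt·t = 51, Σt·t^2 = 217, Σt^2·t^2 = 963.
Moment sums: Σt·y = 570, Σt^2·y = 2538.
So AᵀA·[m, c]ᵀ = Aᵀy: [[51, 217]; [217, 963]]·[m, c]ᵀ = [570, 2538]ᵀ.
Eliminating c: 963·(row 1) − 217·(row 2) gives 2024·m = 963·570 − 217·2538 = -1836, so m = -459/506.
Then c = (2538 − 217·(-459/506))/963 = 1437/506.

m = -0.91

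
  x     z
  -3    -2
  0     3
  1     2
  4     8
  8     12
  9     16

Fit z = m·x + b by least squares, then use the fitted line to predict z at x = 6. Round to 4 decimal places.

ẑ = 10.5008

From the data, Σx·x = 171, Σx = 19, Σ1 = 6.
Right-hand side: Σx·z = 280, Σz = 39.
Normal equations: [[171, 19]; [19, 6]]·[m, b]ᵀ = [280, 39]ᵀ.
Eliminating b: 6·(row 1) − 19·(row 2) gives 665·m = 6·280 − 19·39 = 939, so m = 939/665.
Then b = (39 − 19·(939/665))/6 = 71/35.
At x = 6: ẑ = (939/665)·(6) + (71/35)·(1) = 6983/665.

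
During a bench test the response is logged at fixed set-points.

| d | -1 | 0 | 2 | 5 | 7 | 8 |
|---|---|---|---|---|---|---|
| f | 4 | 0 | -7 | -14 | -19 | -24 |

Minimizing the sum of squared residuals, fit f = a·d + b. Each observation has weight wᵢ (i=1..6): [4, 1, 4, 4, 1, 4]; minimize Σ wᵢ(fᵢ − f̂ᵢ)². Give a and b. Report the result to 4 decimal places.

Sums needed: Σwᵢ·d·d = 425, Σwᵢ·d = 63, Σwᵢ·1 = 18.
Right-hand side: Σwᵢ·d·f = -1253, Σwᵢ·f = -183.
So MᵀWM·[a, b]ᵀ = MᵀWf: [[425, 63]; [63, 18]]·[a, b]ᵀ = [-1253, -183]ᵀ.
Determinant 425·18 − 63² = 3681.
a = ((-1253)·18 − 63·(-183))/3681 = -1225/409; b = (425·(-183) − 63·(-1253))/3681 = 388/1227.

a = -2.9951, b = 0.3162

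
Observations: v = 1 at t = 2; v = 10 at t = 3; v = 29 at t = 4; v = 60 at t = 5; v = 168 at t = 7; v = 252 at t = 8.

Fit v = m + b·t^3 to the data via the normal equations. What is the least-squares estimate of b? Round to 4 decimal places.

Compute the Gram sums: Σ1 = 6, Σt^3 = 1079, Σt^3·t^3 = 400307.
Moment sums: Σv = 520, Σt^3·v = 196282.
MᵀM·[m, b]ᵀ = Mᵀv becomes [[6, 1079]; [1079, 400307]]·[m, b]ᵀ = [520, 196282]ᵀ.
Δ = 6·400307 − 1079² = 1237601.
m = (520·400307 − 1079·196282)/1237601 = -3628638/1237601; b = (6·196282 − 1079·520)/1237601 = 616612/1237601.

b = 0.4982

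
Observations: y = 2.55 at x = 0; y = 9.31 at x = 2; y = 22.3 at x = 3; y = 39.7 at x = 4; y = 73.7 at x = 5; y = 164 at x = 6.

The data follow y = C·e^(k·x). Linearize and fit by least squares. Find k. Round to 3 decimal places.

k = 0.690

With ln yᵢ as the transformed response and xᵢ as the regressor:
Σx = 20.0000, Σ(x)² = 90.0000, Σln y = 19.3530, Σx·ln y = 80.6006.
Equations: 90.0000·k + 20.0000·ln C = 80.6006;  20.0000·k + 6·ln C = 19.3530.
Solving (det = 140.0000): k = 0.68960, ln C = 0.92684.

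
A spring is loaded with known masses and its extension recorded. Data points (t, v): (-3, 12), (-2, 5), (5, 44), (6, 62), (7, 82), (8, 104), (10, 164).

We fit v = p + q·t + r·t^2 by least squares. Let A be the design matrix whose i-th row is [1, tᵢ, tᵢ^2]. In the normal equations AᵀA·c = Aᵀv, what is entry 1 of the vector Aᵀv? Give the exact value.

473

Entry 1 ↔ basis 1, so (Aᵀv)_{1} = Σᵢ vᵢ = (1)·(12) + (1)·(5) + (1)·(44) + (1)·(62) + (1)·(82) + (1)·(104) + (1)·(164) = 473.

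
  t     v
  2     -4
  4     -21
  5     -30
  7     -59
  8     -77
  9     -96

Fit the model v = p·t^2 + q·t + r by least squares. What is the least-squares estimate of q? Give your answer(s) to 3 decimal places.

q = -1.468

Compute the Gram sums: Σt^2·t^2 = 13955, Σt^2·t = 1781, Σt^2 = 239, Σt·t = 239, Σt = 35, Σ1 = 6.
And Σt^2·v = -16697, Σt·v = -2135, Σv = -287.
So XᵀX·[p, q, r]ᵀ = Xᵀv: [[13955, 1781, 239]; [1781, 239, 35]; [239, 35, 6]]·[p, q, r]ᵀ = [-16697, -2135, -287]ᵀ.
Inverting the 3×3 Gram matrix, [p, q, r]ᵀ = [-233/220, -323/220, 321/110]ᵀ.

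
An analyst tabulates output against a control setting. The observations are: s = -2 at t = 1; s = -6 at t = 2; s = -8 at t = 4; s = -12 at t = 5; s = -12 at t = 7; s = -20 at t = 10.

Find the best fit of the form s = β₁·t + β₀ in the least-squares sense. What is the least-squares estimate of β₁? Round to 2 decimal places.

Compute the Gram sums: Σt·t = 195, Σt = 29, Σ1 = 6.
For Mᵀs: Σt·s = -390, Σs = -60.
So MᵀM·[β₁, β₀]ᵀ = Mᵀs: [[195, 29]; [29, 6]]·[β₁, β₀]ᵀ = [-390, -60]ᵀ.
Determinant 195·6 − 29² = 329.
β₁ = ((-390)·6 − 29·(-60))/329 = -600/329; β₀ = (195·(-60) − 29·(-390))/329 = -390/329.

β₁ = -1.82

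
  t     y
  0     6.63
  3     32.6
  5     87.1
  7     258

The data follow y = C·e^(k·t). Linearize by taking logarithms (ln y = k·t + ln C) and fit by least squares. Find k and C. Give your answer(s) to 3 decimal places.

k = 0.521, C = 6.666

Let Y = ln y. Fitting Y = k·t + ln C by least squares:
Σt = 15.0000, Σ(t)² = 83.0000, Σln y = 15.3959, Σt·ln y = 71.6589.
Equations: 83.0000·k + 15.0000·ln C = 71.6589;  15.0000·k + 4·ln C = 15.3959.
Solving (det = 107.0000): k = 0.52053, ln C = 1.89699, so C = exp(1.89699) = 6.66583.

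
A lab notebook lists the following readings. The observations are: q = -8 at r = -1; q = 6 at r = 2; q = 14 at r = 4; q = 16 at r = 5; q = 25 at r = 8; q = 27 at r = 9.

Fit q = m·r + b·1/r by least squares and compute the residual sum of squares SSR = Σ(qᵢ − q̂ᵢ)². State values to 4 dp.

SSR = 6.4181

Sums needed: Σr·r = 191, Σr·1/r = 6, Σ1/r·1/r = 178909/129600.
For Aᵀq: Σr·q = 599, Σ1/r·q = 953/40.
AᵀA·[m, b]ᵀ = Aᵀq becomes [[191, 6]; [6, 178909/129600]]·[m, b]ᵀ = [599, 953/40]ᵀ.
Eliminating b: (178909/129600)·(row 1) − 6·(row 2) gives (29506019/129600)·m = (178909/129600)·599 − 6·(953/40) = 88640171/129600, so m = 88640171/29506019.
Then b = ((953/40) − 6·(88640171/29506019))/(178909/129600) = 123972120/29506019.
Residuals: -23435861/29506019, -62230288/29506019, 27530552/29506019, 100025/719659, 13032592/29506019, -14873706/29506019; SSR = 189374026/29506019.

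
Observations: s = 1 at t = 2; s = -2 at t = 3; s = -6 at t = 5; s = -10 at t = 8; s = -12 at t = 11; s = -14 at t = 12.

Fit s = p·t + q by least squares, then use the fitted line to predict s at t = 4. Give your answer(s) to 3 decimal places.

ŝ = -3.246

Entries of AᵀA: Σt·t = 367, Σt = 41, Σ1 = 6.
Moment sums: Σt·s = -414, Σs = -43.
So AᵀA·[p, q]ᵀ = Aᵀs: [[367, 41]; [41, 6]]·[p, q]ᵀ = [-414, -43]ᵀ.
Determinant 367·6 − 41² = 521.
p = ((-414)·6 − 41·(-43))/521 = -721/521; q = (367·(-43) − 41·(-414))/521 = 1193/521.
At t = 4: ŝ = (-721/521)·(4) + (1193/521)·(1) = -1691/521.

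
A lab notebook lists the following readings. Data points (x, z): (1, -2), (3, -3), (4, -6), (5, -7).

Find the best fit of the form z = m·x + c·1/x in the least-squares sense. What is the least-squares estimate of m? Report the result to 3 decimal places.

m = -1.337

Forming AᵀA = [[51, 4]; [4, 4369/3600]] and Aᵀz = [-70, -59/10]ᵀ gives AᵀA·[m, c]ᵀ = Aᵀz.
det = 51·(4369/3600) − 4² = 55073/1200.
m = ((-70)·(4369/3600) − 4·(-59/10))/(55073/1200) = -220870/165219; c = (51·(-59/10) − 4·(-70))/(55073/1200) = -25080/55073.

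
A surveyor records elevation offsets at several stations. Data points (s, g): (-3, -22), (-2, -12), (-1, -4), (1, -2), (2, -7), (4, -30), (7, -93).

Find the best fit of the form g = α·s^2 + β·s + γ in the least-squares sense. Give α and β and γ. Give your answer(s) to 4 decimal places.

α = -2.0173, β = 0.9911, γ = -1.2111

From the data, Σs^2·s^2 = 2772, Σs^2·s = 380, Σs^2 = 84, Σs·s = 84, Σs = 8, Σ1 = 7.
For Mᵀg: Σs^2·g = -5317, Σs·g = -693, Σg = -170.
Row-reducing yields α = -12959/6424, β = 6367/6424, γ = -1945/1606.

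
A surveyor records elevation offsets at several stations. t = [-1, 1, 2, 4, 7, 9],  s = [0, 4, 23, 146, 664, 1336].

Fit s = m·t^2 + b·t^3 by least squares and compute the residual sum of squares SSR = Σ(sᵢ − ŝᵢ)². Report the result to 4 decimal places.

The normal system XᵀX·[m, b]ᵀ = Xᵀs is [[9236, 76912]; [76912, 653252]]·[m, b]ᵀ = [143184, 1211228]ᵀ.
det = 9236·653252 − 76912² = 117979728.
m = (143184·653252 − 76912·1211228)/117979728 = 23579152/7373733; b = (9236·1211228 − 76912·143184)/117979728 = 10895875/7373733.
Residuals: -4227759/2457911, -4980095/7373733, -3962583/2457911, 1962586/7373733, 3495139/7373733, -565633/2457911; SSR = 46914181/7373733.

SSR = 6.3623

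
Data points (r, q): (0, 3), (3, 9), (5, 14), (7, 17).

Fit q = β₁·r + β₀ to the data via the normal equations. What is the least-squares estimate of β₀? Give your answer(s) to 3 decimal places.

β₀ = 3.075

Normal-equation sums: Σr·r = 83, Σr = 15, Σ1 = 4.
And Σr·q = 216, Σq = 43.
Normal equations: [[83, 15]; [15, 4]]·[β₁, β₀]ᵀ = [216, 43]ᵀ.
Δ = 83·4 − 15² = 107.
β₁ = (216·4 − 15·43)/107 = 219/107; β₀ = (83·43 − 15·216)/107 = 329/107.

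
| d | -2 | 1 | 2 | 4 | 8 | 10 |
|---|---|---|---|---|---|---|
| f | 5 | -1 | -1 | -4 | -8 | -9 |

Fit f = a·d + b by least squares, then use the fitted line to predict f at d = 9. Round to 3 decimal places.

f̂ = -8.841

Forming AᵀA = [[189, 23]; [23, 6]] and Aᵀf = [-183, -18]ᵀ gives AᵀA·[a, b]ᵀ = Aᵀf.
Δ = 189·6 − 23² = 605.
a = ((-183)·6 − 23·(-18))/605 = -684/605; b = (189·(-18) − 23·(-183))/605 = 807/605.
At d = 9: f̂ = (-684/605)·(9) + (807/605)·(1) = -5349/605.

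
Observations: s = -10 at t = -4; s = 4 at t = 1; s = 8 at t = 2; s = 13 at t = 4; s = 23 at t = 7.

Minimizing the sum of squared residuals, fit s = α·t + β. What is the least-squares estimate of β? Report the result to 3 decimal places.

β = 1.630

Setting ∂/∂α … = 0 gives: 86·α + 10·β = 273;  10·α + 5·β = 38.
(Σt·t = 86, Σt = 10, Σ1 = 5, Σt·s = 273, Σs = 38.)
Determinant 86·5 − 10² = 330.
α = (273·5 − 10·38)/330 = 197/66; β = (86·38 − 10·273)/330 = 269/165.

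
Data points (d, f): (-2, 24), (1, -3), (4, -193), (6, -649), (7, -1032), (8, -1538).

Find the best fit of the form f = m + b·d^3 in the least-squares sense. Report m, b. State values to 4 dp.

Sums needed: Σ1 = 6, Σd^3 = 1128, Σd^3·d^3 = 430610.
For Aᵀf: Σf = -3391, Σd^3·f = -1294163.
Δ = 6·430610 − 1128² = 1311276.
m = ((-3391)·430610 − 1128·(-1294163))/1311276 = -191323/655638; b = (6·(-1294163) − 1128·(-3391))/1311276 = -656655/218546.

m = -0.2918, b = -3.0047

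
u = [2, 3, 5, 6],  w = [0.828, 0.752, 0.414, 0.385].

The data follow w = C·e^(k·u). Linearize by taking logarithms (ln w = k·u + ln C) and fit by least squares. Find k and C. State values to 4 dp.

k = -0.2128, C = 1.3150

Taking logs, ln w = k·u + ln C, so regress ln w on u.
Σu = 16.0000, Σ(u)² = 74.0000, Σln w = -2.3102, Σu·ln w = -11.3691.
Equations: 74.0000·k + 16.0000·ln C = -11.3691;  16.0000·k + 4·ln C = -2.3102.
Slope k = (n·Σu·ln w − Σu·Σln w)/(n·Σ(u)² − (Σu)²) = (4·-11.3691 − 16.0000·-2.3102)/40.0000 = -0.21284; ln C = (Σln w − k·Σu)/n = 0.27382, so C = exp(0.27382) = 1.31498.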